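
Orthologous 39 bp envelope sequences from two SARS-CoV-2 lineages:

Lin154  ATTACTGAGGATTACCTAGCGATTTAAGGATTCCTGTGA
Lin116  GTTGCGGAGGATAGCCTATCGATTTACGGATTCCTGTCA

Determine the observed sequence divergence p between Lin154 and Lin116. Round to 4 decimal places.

0.2051

Mismatches occur at site 1 (A↔G), site 4 (A↔G), site 6 (T↔G), site 13 (T↔A), site 14 (A↔G), site 19 (G↔T), site 27 (A↔C), site 38 (G↔C).
There are 8 differences over 39 sites, so p = 8/39 = 0.2051.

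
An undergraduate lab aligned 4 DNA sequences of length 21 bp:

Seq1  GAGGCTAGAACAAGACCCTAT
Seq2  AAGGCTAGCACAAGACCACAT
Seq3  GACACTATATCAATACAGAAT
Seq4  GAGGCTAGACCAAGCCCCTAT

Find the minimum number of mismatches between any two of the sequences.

2

Pairwise Hamming distances:
  Seq1 vs Seq2: 4
  Seq1 vs Seq3: 8
  Seq1 vs Seq4: 2
  Seq2 vs Seq3: 10
  Seq2 vs Seq4: 6
  Seq3 vs Seq4: 9
The smallest is 2, between Seq1 and Seq4.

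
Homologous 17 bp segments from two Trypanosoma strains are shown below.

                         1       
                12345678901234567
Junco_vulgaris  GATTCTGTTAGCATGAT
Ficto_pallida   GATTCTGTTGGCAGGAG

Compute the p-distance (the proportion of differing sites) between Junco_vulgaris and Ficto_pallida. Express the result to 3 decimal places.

0.176

The sequences differ at positions 10 (A/G), 14 (T/G), 17 (T/G).
There are 3 differences over 17 sites, so p = 3/17 = 0.176.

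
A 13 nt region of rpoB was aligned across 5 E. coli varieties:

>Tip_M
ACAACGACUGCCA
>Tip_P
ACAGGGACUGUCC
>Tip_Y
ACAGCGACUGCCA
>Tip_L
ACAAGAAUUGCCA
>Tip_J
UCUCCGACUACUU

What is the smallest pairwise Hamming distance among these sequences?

Pairwise Hamming distances:
  Tip_M vs Tip_P: 4
  Tip_M vs Tip_Y: 1
  Tip_M vs Tip_L: 3
  Tip_M vs Tip_J: 6
  Tip_P vs Tip_Y: 3
  Tip_P vs Tip_L: 5
  Tip_P vs Tip_J: 8
  Tip_Y vs Tip_L: 4
  Tip_Y vs Tip_J: 6
  Tip_L vs Tip_J: 9
The smallest is 1, between Tip_M and Tip_Y.

1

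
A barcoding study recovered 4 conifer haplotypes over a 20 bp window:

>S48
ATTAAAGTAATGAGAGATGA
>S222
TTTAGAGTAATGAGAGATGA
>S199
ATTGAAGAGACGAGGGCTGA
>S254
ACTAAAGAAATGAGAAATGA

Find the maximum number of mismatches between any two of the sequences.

8

Pairwise Hamming distances:
  S48 vs S222: 2
  S48 vs S199: 6
  S48 vs S254: 3
  S222 vs S199: 8
  S222 vs S254: 5
  S199 vs S254: 7
The largest is 8, between S222 and S199.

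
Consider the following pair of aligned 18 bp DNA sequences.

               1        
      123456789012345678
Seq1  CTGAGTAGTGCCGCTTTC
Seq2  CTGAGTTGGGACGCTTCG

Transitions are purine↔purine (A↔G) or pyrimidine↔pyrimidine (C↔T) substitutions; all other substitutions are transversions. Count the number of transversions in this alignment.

4

Differing sites — 7:A/T (Tv); 9:T/G (Tv); 11:C/A (Tv); 17:T/C (Ti); 18:C/G (Tv).
Of the 5 differences, 1 transition and 4 transversions, so the answer is 4.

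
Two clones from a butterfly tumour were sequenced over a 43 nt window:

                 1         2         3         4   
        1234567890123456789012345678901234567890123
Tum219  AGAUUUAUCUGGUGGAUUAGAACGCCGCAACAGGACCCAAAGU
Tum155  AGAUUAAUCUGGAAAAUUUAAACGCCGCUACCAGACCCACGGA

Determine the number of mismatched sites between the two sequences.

12

Differing sites — 6:U/A; 13:U/A; 14:G/A; 15:G/A; 19:A/U; 20:G/A; 29:A/U; 32:A/C; 33:G/A; 40:A/C; 41:A/G; 43:U/A.
That gives 12 mismatches out of 43 aligned sites, so the Hamming distance is 12.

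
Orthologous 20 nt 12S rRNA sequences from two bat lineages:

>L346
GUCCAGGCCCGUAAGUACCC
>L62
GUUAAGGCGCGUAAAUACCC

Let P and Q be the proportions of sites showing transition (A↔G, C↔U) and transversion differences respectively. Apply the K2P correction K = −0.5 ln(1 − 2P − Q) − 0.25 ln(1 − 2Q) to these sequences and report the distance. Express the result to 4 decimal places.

Differing sites — 3:C/U (Ti); 4:C/A (Tv); 9:C/G (Tv); 15:G/A (Ti).
Of the 4 differences, 2 transitions and 2 transversions over 20 sites: P = 2/20 = 0.100000, Q = 2/20 = 0.100000.
d = −0.5·ln(0.700000) − 0.25·ln(0.800000) = −0.5·(-0.356675) − 0.25·(-0.223144) = 0.2341.

0.2341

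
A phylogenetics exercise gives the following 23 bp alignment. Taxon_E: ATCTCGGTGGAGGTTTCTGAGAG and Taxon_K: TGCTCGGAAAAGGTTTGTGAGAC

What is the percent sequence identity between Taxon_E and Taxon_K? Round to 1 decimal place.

Mismatches occur at site 1 (A↔T), site 2 (T↔G), site 8 (T↔A), site 9 (G↔A), site 10 (G↔A), site 17 (C↔G), site 23 (G↔C).
16 of the 23 sites match, so the percent identity is 16/23 × 100 = 69.6%.

69.6%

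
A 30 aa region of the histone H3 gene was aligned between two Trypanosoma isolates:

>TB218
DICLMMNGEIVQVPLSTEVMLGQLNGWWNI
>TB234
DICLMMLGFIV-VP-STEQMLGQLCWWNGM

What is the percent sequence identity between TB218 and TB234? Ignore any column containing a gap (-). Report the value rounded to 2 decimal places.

Excluding the 2 gap columns leaves 28 comparable sites.
Differing sites — 7:N/L; 9:E/F; 19:V/Q; 25:N/C; 26:G/W; 28:W/N; 29:N/G; 30:I/M.
20 of the 28 comparable sites match, so the percent identity is 20/28 × 100 = 71.43%.

71.43%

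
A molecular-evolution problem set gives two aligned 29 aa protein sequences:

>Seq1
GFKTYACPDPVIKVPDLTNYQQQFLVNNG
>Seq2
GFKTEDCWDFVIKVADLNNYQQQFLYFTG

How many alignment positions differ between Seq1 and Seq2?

Mismatches occur at site 5 (Y→E), site 6 (A→D), site 8 (P→W), site 10 (P→F), site 15 (P→A), site 18 (T→N), site 26 (V→Y), site 27 (N→F), site 28 (N→T).
That gives 9 mismatches out of 29 aligned sites, so the Hamming distance is 9.

9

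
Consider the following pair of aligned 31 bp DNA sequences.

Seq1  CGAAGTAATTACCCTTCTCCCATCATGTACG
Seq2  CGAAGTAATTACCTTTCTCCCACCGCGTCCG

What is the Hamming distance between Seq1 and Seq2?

5

Differing sites — 14:C/T; 23:T/C; 25:A/G; 26:T/C; 29:A/C.
That gives 5 mismatches out of 31 aligned sites, so the Hamming distance is 5.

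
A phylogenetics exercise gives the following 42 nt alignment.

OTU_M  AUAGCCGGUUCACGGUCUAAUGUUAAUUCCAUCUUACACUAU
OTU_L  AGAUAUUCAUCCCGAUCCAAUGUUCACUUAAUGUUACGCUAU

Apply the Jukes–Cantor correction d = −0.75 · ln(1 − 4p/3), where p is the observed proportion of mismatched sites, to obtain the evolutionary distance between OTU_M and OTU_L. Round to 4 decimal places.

0.5319

The sequences differ at positions 2 (U/G), 4 (G/U), 5 (C/A), 6 (C/U), 7 (G/U), 8 (G/C), 9 (U/A), 12 (A/C), 15 (G/A), 18 (U/C), 25 (A/C), 27 (U/C), 29 (C/U), 30 (C/A), 33 (C/G), 38 (A/G).
p = 16/42 = 0.380952.
d = −0.75 · ln(1 − (4/3)·0.380952) = −0.75 · ln(0.492064) = −0.75 · (-0.709146) = 0.5319.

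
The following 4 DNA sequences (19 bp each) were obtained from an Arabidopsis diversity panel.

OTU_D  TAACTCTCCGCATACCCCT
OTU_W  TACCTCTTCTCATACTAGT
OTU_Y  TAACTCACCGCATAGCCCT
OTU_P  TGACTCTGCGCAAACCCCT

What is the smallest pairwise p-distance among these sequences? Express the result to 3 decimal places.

0.105

Pairwise Hamming distances:
  OTU_D vs OTU_W: 6
  OTU_D vs OTU_Y: 2
  OTU_D vs OTU_P: 3
  OTU_W vs OTU_Y: 8
  OTU_W vs OTU_P: 8
  OTU_Y vs OTU_P: 5
The smallest is 2 mismatches, between OTU_D and OTU_Y; p = 2/19 = 0.105.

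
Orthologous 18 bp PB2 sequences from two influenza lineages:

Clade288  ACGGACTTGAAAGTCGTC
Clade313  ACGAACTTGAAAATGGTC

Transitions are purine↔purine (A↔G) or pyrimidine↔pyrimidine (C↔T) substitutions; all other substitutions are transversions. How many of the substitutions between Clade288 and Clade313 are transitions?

Mismatches occur at site 4 (G↔A, transition), site 13 (G↔A, transition), site 15 (C↔G, transversion).
Of the 3 differences, 2 transitions and 1 transversion, so the answer is 2.

2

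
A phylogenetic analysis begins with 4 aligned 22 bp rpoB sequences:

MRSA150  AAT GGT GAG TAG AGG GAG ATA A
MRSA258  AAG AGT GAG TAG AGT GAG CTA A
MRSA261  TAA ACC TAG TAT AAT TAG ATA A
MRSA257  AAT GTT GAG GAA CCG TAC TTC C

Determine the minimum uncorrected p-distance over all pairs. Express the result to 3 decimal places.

0.182

Pairwise Hamming distances:
  MRSA150 vs MRSA258: 4
  MRSA150 vs MRSA261: 10
  MRSA150 vs MRSA257: 10
  MRSA258 vs MRSA261: 9
  MRSA258 vs MRSA257: 13
  MRSA261 vs MRSA257: 15
The smallest is 4 mismatches, between MRSA150 and MRSA258; p = 4/22 = 0.182.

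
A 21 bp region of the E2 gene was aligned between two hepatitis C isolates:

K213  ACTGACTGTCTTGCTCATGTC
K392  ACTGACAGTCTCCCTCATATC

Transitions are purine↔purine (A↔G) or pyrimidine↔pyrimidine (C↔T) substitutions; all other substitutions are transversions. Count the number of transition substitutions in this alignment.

2

The sequences differ at positions 7 (T/A, transversion), 12 (T/C, transition), 13 (G/C, transversion), 19 (G/A, transition).
Of the 4 differences, 2 transitions and 2 transversions, so the answer is 2.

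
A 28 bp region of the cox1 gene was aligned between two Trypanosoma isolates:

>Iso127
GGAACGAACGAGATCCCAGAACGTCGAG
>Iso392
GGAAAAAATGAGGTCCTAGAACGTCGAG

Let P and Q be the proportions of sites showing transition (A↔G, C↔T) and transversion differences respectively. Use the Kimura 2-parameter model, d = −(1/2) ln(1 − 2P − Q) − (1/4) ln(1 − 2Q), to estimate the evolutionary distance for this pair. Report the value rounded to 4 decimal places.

0.2124

Differing sites — 5:C/A (Tv); 6:G/A (Ti); 9:C/T (Ti); 13:A/G (Ti); 17:C/T (Ti).
Of the 5 differences, 4 transitions and 1 transversion over 28 sites: P = 4/28 = 0.142857, Q = 1/28 = 0.035714.
d = −0.5·ln(0.678572) − 0.25·ln(0.928572) = −0.5·(-0.387765) − 0.25·(-0.074107) = 0.2124.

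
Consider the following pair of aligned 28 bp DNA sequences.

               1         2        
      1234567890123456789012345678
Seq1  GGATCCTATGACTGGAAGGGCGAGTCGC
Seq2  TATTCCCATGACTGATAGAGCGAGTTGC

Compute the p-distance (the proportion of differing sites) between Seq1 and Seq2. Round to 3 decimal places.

Differing sites — 1:G/T; 2:G/A; 3:A/T; 7:T/C; 15:G/A; 16:A/T; 19:G/A; 26:C/T.
There are 8 differences over 28 sites, so p = 8/28 = 0.286.

0.286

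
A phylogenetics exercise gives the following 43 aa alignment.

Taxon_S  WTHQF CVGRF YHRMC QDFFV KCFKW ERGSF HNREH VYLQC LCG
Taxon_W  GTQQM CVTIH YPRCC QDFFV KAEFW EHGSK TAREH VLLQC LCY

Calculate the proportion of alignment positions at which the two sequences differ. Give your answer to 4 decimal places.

0.3953

The sequences differ at positions 1 (W/G), 3 (H/Q), 5 (F/M), 8 (G/T), 9 (R/I), 10 (F/H), 12 (H/P), 14 (M/C), 22 (C/A), 23 (F/E), 24 (K/F), 27 (R/H), 30 (F/K), 31 (H/T), 32 (N/A), 37 (Y/L), 43 (G/Y).
There are 17 differences over 43 sites, so p = 17/43 = 0.3953.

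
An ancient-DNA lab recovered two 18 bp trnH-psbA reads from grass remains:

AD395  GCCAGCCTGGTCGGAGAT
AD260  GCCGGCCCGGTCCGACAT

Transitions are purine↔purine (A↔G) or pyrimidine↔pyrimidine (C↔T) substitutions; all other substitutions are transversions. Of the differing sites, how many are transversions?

Differing sites — 4:A/G (Ti); 8:T/C (Ti); 13:G/C (Tv); 16:G/C (Tv).
Of the 4 differences, 2 transitions and 2 transversions, so the answer is 2.

2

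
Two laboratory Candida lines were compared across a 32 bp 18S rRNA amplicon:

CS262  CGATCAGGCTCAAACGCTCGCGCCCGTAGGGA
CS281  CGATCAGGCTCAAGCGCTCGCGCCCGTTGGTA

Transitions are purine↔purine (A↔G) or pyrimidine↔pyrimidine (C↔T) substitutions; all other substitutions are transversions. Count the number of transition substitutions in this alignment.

1

Differing sites — 14:A/G (Ti); 28:A/T (Tv); 31:G/T (Tv).
Of the 3 differences, 1 transition and 2 transversions, so the answer is 1.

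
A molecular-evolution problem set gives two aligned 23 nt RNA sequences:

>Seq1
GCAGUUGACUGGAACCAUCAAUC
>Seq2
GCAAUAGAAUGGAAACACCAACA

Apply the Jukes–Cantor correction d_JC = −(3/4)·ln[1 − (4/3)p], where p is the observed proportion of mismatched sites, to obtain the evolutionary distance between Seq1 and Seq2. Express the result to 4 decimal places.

The sequences differ at positions 4 (G/A), 6 (U/A), 9 (C/A), 15 (C/A), 18 (U/C), 22 (U/C), 23 (C/A).
p = 7/23 = 0.304348.
d = −0.75 · ln(1 − (4/3)·0.304348) = −0.75 · ln(0.594203) = −0.75 · (-0.520534) = 0.3904.

0.3904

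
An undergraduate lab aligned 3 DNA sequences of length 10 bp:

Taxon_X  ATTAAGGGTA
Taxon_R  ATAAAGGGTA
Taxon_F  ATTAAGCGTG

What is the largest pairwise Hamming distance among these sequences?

Pairwise Hamming distances:
  Taxon_X vs Taxon_R: 1
  Taxon_X vs Taxon_F: 2
  Taxon_R vs Taxon_F: 3
The largest is 3, between Taxon_R and Taxon_F.

3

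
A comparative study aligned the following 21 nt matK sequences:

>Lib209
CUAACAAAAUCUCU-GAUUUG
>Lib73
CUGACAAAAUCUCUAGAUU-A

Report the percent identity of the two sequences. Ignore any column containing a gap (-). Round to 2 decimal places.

89.47%

Excluding the 2 gap columns leaves 19 comparable sites.
Differing sites — 3:A/G; 21:G/A.
17 of the 19 comparable sites match, so the percent identity is 17/19 × 100 = 89.47%.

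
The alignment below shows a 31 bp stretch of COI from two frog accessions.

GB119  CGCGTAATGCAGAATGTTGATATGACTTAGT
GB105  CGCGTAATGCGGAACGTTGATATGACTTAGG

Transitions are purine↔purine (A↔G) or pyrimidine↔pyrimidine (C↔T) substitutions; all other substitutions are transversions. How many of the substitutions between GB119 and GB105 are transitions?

2

Mismatches occur at site 11 (A/G, transition), site 15 (T/C, transition), site 31 (T/G, transversion).
Of the 3 differences, 2 transitions and 1 transversion, so the answer is 2.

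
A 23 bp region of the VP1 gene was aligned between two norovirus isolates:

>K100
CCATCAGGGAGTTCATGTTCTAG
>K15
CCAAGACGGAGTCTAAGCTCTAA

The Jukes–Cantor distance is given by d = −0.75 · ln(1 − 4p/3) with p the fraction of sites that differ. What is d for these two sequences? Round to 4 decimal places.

0.4674

Differing sites — 4:T/A; 5:C/G; 7:G/C; 13:T/C; 14:C/T; 16:T/A; 18:T/C; 23:G/A.
p = 8/23 = 0.347826.
d = −0.75 · ln(1 − (4/3)·0.347826) = −0.75 · ln(0.536232) = −0.75 · (-0.623188) = 0.4674.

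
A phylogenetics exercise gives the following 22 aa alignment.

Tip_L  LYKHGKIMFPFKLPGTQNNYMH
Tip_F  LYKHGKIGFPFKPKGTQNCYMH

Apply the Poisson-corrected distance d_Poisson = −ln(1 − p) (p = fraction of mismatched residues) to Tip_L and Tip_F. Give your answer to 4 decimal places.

The sequences differ at positions 8 (M/G), 13 (L/P), 14 (P/K), 19 (N/C).
p = 4/22 = 0.181818.
d = −ln(1 − 0.181818) = −ln(0.818182) = 0.2007.

0.2007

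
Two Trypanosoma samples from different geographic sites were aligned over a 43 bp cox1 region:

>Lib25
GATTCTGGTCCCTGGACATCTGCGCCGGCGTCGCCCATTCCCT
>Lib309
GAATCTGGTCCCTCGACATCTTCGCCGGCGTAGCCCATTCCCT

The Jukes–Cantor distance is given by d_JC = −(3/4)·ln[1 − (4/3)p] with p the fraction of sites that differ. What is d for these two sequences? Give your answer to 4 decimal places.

0.0993

The sequences differ at positions 3 (T/A), 14 (G/C), 22 (G/T), 32 (C/A).
p = 4/43 = 0.093023.
d = −0.75 · ln(1 − (4/3)·0.093023) = −0.75 · ln(0.875969) = −0.75 · (-0.132425) = 0.0993.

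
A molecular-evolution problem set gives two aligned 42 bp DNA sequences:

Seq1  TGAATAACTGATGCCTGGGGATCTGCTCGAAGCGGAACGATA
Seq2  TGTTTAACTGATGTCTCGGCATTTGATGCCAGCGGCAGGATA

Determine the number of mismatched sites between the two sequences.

Differing sites — 3:A/T; 4:A/T; 14:C/T; 17:G/C; 20:G/C; 23:C/T; 26:C/A; 28:C/G; 29:G/C; 30:A/C; 36:A/C; 38:C/G.
That gives 12 mismatches out of 42 aligned sites, so the Hamming distance is 12.

12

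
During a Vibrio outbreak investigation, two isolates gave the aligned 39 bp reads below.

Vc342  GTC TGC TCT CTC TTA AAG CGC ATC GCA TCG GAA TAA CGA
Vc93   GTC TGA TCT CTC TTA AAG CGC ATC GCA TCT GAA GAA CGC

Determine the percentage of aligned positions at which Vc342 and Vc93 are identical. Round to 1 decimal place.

89.7%

Differing sites — 6:C/A; 30:G/T; 34:T/G; 39:A/C.
35 of the 39 sites match, so the percent identity is 35/39 × 100 = 89.7%.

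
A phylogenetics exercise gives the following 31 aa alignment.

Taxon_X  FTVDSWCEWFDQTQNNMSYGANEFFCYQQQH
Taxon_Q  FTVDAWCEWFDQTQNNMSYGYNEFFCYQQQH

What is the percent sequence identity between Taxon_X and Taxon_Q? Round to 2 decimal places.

Mismatches occur at site 5 (S↔A), site 21 (A↔Y).
29 of the 31 sites match, so the percent identity is 29/31 × 100 = 93.55%.

93.55%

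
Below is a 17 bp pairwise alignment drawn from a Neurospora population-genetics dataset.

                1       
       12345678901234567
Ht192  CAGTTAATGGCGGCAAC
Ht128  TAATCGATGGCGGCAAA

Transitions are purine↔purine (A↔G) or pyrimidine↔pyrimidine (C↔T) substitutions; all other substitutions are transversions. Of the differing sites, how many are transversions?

Differing sites — 1:C/T (Ti); 3:G/A (Ti); 5:T/C (Ti); 6:A/G (Ti); 17:C/A (Tv).
Of the 5 differences, 4 transitions and 1 transversion, so the answer is 1.

1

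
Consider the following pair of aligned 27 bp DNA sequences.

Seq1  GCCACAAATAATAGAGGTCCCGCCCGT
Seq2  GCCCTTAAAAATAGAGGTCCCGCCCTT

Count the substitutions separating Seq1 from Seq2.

5

The sequences differ at positions 4 (A/C), 5 (C/T), 6 (A/T), 9 (T/A), 26 (G/T).
That gives 5 mismatches out of 27 aligned sites, so the Hamming distance is 5.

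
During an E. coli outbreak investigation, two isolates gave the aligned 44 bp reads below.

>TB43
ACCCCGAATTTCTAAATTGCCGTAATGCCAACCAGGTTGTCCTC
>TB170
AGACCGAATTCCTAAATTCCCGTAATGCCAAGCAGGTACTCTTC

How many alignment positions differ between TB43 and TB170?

Mismatches occur at site 2 (C/G), site 3 (C/A), site 11 (T/C), site 19 (G/C), site 32 (C/G), site 38 (T/A), site 39 (G/C), site 42 (C/T).
That gives 8 mismatches out of 44 aligned sites, so the Hamming distance is 8.

8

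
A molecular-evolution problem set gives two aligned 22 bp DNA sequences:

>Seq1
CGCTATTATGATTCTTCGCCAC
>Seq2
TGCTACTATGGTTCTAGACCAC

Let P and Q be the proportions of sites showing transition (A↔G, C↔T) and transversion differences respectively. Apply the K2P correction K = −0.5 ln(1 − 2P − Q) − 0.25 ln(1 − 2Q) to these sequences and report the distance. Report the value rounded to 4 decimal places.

0.3532

The sequences differ at positions 1 (C/T, transition), 6 (T/C, transition), 11 (A/G, transition), 16 (T/A, transversion), 17 (C/G, transversion), 18 (G/A, transition).
Of the 6 differences, 4 transitions and 2 transversions over 22 sites: P = 4/22 = 0.181818, Q = 2/22 = 0.090909.
d = −0.5·ln(0.545455) − 0.25·ln(0.818182) = −0.5·(-0.606135) − 0.25·(-0.200670) = 0.3532.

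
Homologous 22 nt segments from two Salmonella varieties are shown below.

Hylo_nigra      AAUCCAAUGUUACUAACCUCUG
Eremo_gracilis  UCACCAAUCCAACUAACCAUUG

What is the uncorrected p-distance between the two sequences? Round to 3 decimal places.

0.364

The sequences differ at positions 1 (A/U), 2 (A/C), 3 (U/A), 9 (G/C), 10 (U/C), 11 (U/A), 19 (U/A), 20 (C/U).
There are 8 differences over 22 sites, so p = 8/22 = 0.364.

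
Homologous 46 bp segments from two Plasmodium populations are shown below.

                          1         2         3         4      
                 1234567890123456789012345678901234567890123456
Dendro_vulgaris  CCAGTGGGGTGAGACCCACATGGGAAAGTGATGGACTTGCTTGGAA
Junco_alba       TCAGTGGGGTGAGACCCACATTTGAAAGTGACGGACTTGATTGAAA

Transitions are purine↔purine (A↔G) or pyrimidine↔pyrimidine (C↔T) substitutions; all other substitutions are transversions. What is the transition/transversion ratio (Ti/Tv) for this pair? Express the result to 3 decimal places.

Mismatches occur at site 1 (C↔T, transition), site 22 (G↔T, transversion), site 23 (G↔T, transversion), site 32 (T↔C, transition), site 40 (C↔A, transversion), site 44 (G↔A, transition).
Of the 6 differences, 3 transitions and 3 transversions, so Ti/Tv = 3/3 = 1.000.

1.000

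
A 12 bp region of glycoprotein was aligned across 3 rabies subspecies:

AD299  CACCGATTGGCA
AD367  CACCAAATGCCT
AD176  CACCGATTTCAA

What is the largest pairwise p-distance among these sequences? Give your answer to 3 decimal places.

Pairwise Hamming distances:
  AD299 vs AD367: 4
  AD299 vs AD176: 3
  AD367 vs AD176: 5
The largest is 5 mismatches, between AD367 and AD176; p = 5/12 = 0.417.

0.417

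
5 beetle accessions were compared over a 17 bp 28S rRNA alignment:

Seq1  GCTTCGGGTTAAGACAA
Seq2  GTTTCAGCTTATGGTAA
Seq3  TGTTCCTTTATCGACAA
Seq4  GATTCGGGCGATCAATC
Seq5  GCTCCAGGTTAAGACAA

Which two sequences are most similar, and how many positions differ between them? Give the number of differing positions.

Pairwise Hamming distances:
  Seq1 vs Seq2: 6
  Seq1 vs Seq3: 8
  Seq1 vs Seq4: 8
  Seq1 vs Seq5: 2
  Seq2 vs Seq3: 10
  Seq2 vs Seq4: 10
  Seq2 vs Seq5: 6
  Seq3 vs Seq4: 13
  Seq3 vs Seq5: 9
  Seq4 vs Seq5: 10
The smallest is 2, between Seq1 and Seq5.

2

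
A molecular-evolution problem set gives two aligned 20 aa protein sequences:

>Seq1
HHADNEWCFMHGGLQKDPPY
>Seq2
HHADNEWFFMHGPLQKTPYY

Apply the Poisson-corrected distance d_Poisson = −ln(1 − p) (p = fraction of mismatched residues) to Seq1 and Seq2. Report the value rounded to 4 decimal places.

The sequences differ at positions 8 (C/F), 13 (G/P), 17 (D/T), 19 (P/Y).
p = 4/20 = 0.200000.
d = −ln(1 − 0.200000) = −ln(0.800000) = 0.2231.

0.2231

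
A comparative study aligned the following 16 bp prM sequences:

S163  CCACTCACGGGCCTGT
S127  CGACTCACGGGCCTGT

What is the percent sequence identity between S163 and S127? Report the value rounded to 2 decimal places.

Differing sites — 2:C/G.
15 of the 16 sites match, so the percent identity is 15/16 × 100 = 93.75%.

93.75%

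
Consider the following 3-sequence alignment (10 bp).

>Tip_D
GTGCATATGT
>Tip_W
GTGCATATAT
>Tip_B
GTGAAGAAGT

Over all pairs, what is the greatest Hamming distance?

Pairwise Hamming distances:
  Tip_D vs Tip_W: 1
  Tip_D vs Tip_B: 3
  Tip_W vs Tip_B: 4
The largest is 4, between Tip_W and Tip_B.

4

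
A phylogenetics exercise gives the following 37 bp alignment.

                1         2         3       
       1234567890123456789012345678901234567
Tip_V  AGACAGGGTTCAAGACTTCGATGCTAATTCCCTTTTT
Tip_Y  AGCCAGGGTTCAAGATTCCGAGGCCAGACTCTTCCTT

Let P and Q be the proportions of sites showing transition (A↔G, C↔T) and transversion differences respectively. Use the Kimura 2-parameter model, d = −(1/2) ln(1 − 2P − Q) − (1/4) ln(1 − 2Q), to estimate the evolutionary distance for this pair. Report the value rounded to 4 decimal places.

0.4634

Mismatches occur at site 3 (A→C, transversion), site 16 (C→T, transition), site 18 (T→C, transition), site 22 (T→G, transversion), site 25 (T→C, transition), site 27 (A→G, transition), site 28 (T→A, transversion), site 29 (T→C, transition), site 30 (C→T, transition), site 32 (C→T, transition), site 34 (T→C, transition), site 35 (T→C, transition).
Of the 12 differences, 9 transitions and 3 transversions over 37 sites: P = 9/37 = 0.243243, Q = 3/37 = 0.081081.
d = −0.5·ln(0.432433) − 0.25·ln(0.837838) = −0.5·(-0.838328) − 0.25·(-0.176931) = 0.4634.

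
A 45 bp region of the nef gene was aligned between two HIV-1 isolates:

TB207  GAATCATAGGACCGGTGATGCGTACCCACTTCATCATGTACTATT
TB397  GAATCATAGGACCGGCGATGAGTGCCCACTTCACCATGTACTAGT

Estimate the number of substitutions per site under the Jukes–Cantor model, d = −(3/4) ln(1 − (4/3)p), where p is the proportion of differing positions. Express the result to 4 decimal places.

0.1203

The sequences differ at positions 16 (T/C), 21 (C/A), 24 (A/G), 34 (T/C), 44 (T/G).
p = 5/45 = 0.111111.
d = −0.75 · ln(1 − (4/3)·0.111111) = −0.75 · ln(0.851852) = −0.75 · (-0.160342) = 0.1203.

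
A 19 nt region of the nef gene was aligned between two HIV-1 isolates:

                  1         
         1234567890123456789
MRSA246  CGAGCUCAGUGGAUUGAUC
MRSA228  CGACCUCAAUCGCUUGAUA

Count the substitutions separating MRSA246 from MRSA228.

5

Differing sites — 4:G/C; 9:G/A; 11:G/C; 13:A/C; 19:C/A.
That gives 5 mismatches out of 19 aligned sites, so the Hamming distance is 5.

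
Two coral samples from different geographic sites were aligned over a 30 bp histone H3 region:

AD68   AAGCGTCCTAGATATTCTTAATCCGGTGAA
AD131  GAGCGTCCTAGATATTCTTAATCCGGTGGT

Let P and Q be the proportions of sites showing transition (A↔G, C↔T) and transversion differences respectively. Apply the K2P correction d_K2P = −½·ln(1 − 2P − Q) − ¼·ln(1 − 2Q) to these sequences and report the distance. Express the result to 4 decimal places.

Differing sites — 1:A/G (Ti); 29:A/G (Ti); 30:A/T (Tv).
Of the 3 differences, 2 transitions and 1 transversion over 30 sites: P = 2/30 = 0.066667, Q = 1/30 = 0.033333.
d = −0.5·ln(0.833333) − 0.25·ln(0.933334) = −0.5·(-0.182322) − 0.25·(-0.068992) = 0.1084.

0.1084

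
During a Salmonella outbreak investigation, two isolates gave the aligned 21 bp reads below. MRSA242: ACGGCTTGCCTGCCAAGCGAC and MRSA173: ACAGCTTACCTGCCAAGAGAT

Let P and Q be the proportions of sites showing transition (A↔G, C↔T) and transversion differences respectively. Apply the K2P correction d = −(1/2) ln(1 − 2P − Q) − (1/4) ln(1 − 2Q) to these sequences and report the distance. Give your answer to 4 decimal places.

Mismatches occur at site 3 (G↔A, transition), site 8 (G↔A, transition), site 18 (C↔A, transversion), site 21 (C↔T, transition).
Of the 4 differences, 3 transitions and 1 transversion over 21 sites: P = 3/21 = 0.142857, Q = 1/21 = 0.047619.
d = −0.5·ln(0.666667) − 0.25·ln(0.904762) = −0.5·(-0.405465) − 0.25·(-0.100083) = 0.2278.

0.2278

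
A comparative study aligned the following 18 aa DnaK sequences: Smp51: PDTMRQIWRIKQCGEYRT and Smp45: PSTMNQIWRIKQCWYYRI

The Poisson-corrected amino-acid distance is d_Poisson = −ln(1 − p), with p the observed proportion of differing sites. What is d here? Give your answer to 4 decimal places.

0.3254

The sequences differ at positions 2 (D/S), 5 (R/N), 14 (G/W), 15 (E/Y), 18 (T/I).
p = 5/18 = 0.277778.
d = −ln(1 − 0.277778) = −ln(0.722222) = 0.3254.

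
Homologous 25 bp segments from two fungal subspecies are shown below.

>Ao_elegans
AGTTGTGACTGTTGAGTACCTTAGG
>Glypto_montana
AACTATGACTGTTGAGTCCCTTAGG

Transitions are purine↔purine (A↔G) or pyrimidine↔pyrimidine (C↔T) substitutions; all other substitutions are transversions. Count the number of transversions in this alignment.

1

Differing sites — 2:G/A (Ti); 3:T/C (Ti); 5:G/A (Ti); 18:A/C (Tv).
Of the 4 differences, 3 transitions and 1 transversion, so the answer is 1.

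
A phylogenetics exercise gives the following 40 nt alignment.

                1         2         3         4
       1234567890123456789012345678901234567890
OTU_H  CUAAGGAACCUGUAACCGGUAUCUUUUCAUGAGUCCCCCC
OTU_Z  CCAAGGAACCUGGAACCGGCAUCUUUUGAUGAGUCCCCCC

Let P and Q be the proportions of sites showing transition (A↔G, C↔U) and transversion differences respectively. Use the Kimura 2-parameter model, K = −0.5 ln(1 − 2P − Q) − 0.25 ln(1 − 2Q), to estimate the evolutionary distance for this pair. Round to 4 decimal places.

0.1076

The sequences differ at positions 2 (U/C, transition), 13 (U/G, transversion), 20 (U/C, transition), 28 (C/G, transversion).
Of the 4 differences, 2 transitions and 2 transversions over 40 sites: P = 2/40 = 0.050000, Q = 2/40 = 0.050000.
d = −0.5·ln(0.850000) − 0.25·ln(0.900000) = −0.5·(-0.162519) − 0.25·(-0.105361) = 0.1076.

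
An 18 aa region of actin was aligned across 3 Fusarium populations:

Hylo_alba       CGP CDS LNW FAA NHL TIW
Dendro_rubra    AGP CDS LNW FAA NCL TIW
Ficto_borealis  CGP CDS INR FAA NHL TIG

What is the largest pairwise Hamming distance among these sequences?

5

Pairwise Hamming distances:
  Hylo_alba vs Dendro_rubra: 2
  Hylo_alba vs Ficto_borealis: 3
  Dendro_rubra vs Ficto_borealis: 5
The largest is 5, between Dendro_rubra and Ficto_borealis.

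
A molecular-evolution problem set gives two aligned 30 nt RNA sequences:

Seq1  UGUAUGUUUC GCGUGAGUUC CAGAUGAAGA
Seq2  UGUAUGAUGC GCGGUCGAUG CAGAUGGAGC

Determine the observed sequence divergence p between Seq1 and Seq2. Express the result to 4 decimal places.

Mismatches occur at site 7 (U→A), site 9 (U→G), site 14 (U→G), site 15 (G→U), site 16 (A→C), site 18 (U→A), site 20 (C→G), site 27 (A→G), site 30 (A→C).
There are 9 differences over 30 sites, so p = 9/30 = 0.3000.

0.3000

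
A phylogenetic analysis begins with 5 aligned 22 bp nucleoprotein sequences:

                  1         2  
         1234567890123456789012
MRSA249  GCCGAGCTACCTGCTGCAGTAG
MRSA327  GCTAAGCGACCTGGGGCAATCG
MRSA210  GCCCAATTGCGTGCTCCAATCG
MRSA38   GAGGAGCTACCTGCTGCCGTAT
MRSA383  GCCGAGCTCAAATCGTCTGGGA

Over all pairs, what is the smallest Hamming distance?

4

Pairwise Hamming distances:
  MRSA249 vs MRSA327: 7
  MRSA249 vs MRSA210: 8
  MRSA249 vs MRSA38: 4
  MRSA249 vs MRSA383: 11
  MRSA327 vs MRSA210: 10
  MRSA327 vs MRSA38: 10
  MRSA327 vs MRSA383: 15
  MRSA210 vs MRSA38: 12
  MRSA210 vs MRSA383: 15
  MRSA38 vs MRSA383: 13
The smallest is 4, between MRSA249 and MRSA38.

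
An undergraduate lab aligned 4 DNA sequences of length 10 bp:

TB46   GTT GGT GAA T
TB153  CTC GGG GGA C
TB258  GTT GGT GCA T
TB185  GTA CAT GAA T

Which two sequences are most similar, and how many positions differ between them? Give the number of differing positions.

Pairwise Hamming distances:
  TB46 vs TB153: 5
  TB46 vs TB258: 1
  TB46 vs TB185: 3
  TB153 vs TB258: 5
  TB153 vs TB185: 7
  TB258 vs TB185: 4
The smallest is 1, between TB46 and TB258.

1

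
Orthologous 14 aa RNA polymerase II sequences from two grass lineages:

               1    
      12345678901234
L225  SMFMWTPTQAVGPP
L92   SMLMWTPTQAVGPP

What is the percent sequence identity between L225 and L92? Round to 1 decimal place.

92.9%

A single mismatch occurs at site 3 (F↔L).
13 of the 14 sites match, so the percent identity is 13/14 × 100 = 92.9%.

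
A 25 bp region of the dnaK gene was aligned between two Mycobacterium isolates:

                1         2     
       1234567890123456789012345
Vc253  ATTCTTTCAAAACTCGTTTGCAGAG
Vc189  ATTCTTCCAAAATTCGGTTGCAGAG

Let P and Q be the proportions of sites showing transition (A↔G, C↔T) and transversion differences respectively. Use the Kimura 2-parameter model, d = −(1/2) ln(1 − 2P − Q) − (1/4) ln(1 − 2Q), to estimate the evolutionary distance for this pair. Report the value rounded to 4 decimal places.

Mismatches occur at site 7 (T↔C, transition), site 13 (C↔T, transition), site 17 (T↔G, transversion).
Of the 3 differences, 2 transitions and 1 transversion over 25 sites: P = 2/25 = 0.080000, Q = 1/25 = 0.040000.
d = −0.5·ln(0.800000) − 0.25·ln(0.920000) = −0.5·(-0.223144) − 0.25·(-0.083382) = 0.1324.

0.1324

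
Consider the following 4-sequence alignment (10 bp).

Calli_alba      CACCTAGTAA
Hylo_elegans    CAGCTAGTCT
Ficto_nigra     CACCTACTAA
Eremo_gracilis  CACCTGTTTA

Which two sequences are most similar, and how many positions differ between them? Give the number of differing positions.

1

Pairwise Hamming distances:
  Calli_alba vs Hylo_elegans: 3
  Calli_alba vs Ficto_nigra: 1
  Calli_alba vs Eremo_gracilis: 3
  Hylo_elegans vs Ficto_nigra: 4
  Hylo_elegans vs Eremo_gracilis: 5
  Ficto_nigra vs Eremo_gracilis: 3
The smallest is 1, between Calli_alba and Ficto_nigra.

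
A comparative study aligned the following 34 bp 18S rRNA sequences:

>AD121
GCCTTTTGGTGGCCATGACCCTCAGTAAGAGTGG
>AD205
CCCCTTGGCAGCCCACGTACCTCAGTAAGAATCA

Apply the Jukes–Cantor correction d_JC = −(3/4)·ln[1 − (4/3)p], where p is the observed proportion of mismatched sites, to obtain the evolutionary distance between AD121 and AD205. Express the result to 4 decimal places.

0.4770

The sequences differ at positions 1 (G/C), 4 (T/C), 7 (T/G), 9 (G/C), 10 (T/A), 12 (G/C), 16 (T/C), 18 (A/T), 19 (C/A), 31 (G/A), 33 (G/C), 34 (G/A).
p = 12/34 = 0.352941.
d = −0.75 · ln(1 − (4/3)·0.352941) = −0.75 · ln(0.529412) = −0.75 · (-0.635988) = 0.4770.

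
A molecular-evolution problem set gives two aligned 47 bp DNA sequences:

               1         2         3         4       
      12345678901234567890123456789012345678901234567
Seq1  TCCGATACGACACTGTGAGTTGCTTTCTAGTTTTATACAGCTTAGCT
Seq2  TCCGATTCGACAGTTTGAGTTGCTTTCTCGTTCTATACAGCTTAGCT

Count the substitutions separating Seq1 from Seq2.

Differing sites — 7:A/T; 13:C/G; 15:G/T; 29:A/C; 33:T/C.
That gives 5 mismatches out of 47 aligned sites, so the Hamming distance is 5.

5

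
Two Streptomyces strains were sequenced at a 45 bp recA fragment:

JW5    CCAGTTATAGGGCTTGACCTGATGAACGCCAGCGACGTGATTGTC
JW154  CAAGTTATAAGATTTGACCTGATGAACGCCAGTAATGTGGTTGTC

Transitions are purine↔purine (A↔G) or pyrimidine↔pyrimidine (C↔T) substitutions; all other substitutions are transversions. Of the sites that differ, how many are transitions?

7

Mismatches occur at site 2 (C↔A, transversion), site 10 (G↔A, transition), site 12 (G↔A, transition), site 13 (C↔T, transition), site 33 (C↔T, transition), site 34 (G↔A, transition), site 36 (C↔T, transition), site 40 (A↔G, transition).
Of the 8 differences, 7 transitions and 1 transversion, so the answer is 7.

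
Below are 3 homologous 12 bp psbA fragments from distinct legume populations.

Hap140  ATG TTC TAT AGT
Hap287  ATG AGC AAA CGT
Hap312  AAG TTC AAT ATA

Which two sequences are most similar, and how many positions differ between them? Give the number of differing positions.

4

Pairwise Hamming distances:
  Hap140 vs Hap287: 5
  Hap140 vs Hap312: 4
  Hap287 vs Hap312: 7
The smallest is 4, between Hap140 and Hap312.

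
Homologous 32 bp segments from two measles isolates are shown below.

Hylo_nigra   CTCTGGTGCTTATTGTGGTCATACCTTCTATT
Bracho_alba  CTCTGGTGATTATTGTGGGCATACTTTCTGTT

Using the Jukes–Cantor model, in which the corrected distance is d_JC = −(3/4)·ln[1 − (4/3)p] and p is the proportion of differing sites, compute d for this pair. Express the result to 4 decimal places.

0.1367

Mismatches occur at site 9 (C→A), site 19 (T→G), site 25 (C→T), site 30 (A→G).
p = 4/32 = 0.125000.
d = −0.75 · ln(1 − (4/3)·0.125000) = −0.75 · ln(0.833333) = −0.75 · (-0.182322) = 0.1367.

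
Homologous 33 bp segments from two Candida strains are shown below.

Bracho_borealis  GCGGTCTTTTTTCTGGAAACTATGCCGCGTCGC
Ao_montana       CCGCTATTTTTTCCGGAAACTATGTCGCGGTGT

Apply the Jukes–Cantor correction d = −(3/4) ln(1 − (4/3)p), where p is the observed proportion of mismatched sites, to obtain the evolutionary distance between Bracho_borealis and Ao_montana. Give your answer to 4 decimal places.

Differing sites — 1:G/C; 4:G/C; 6:C/A; 14:T/C; 25:C/T; 30:T/G; 31:C/T; 33:C/T.
p = 8/33 = 0.242424.
d = −0.75 · ln(1 − (4/3)·0.242424) = −0.75 · ln(0.676768) = −0.75 · (-0.390427) = 0.2928.

0.2928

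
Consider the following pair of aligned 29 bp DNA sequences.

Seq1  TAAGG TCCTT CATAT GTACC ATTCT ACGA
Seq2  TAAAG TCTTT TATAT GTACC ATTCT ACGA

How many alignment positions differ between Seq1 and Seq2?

3

Differing sites — 4:G/A; 8:C/T; 11:C/T.
That gives 3 mismatches out of 29 aligned sites, so the Hamming distance is 3.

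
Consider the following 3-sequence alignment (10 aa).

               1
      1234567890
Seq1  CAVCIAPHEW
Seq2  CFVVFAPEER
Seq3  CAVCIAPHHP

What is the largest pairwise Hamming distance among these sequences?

Pairwise Hamming distances:
  Seq1 vs Seq2: 5
  Seq1 vs Seq3: 2
  Seq2 vs Seq3: 6
The largest is 6, between Seq2 and Seq3.

6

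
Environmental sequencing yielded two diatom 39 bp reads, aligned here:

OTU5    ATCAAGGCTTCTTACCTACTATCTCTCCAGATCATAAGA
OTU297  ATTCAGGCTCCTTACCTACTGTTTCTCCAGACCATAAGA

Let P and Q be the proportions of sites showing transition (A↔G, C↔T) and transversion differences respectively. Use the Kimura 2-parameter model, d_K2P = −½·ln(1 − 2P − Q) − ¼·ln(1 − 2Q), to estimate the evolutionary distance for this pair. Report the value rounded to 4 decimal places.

0.1788

Differing sites — 3:C/T (Ti); 4:A/C (Tv); 10:T/C (Ti); 21:A/G (Ti); 23:C/T (Ti); 32:T/C (Ti).
Of the 6 differences, 5 transitions and 1 transversion over 39 sites: P = 5/39 = 0.128205, Q = 1/39 = 0.025641.
d = −0.5·ln(0.717949) − 0.25·ln(0.948718) = −0.5·(-0.331357) − 0.25·(-0.052644) = 0.1788.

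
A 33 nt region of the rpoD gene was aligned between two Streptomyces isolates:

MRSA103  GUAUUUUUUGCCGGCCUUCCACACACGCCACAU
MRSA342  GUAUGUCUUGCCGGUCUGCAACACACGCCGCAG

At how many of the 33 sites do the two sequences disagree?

The sequences differ at positions 5 (U/G), 7 (U/C), 15 (C/U), 18 (U/G), 20 (C/A), 30 (A/G), 33 (U/G).
That gives 7 mismatches out of 33 aligned sites, so the Hamming distance is 7.

7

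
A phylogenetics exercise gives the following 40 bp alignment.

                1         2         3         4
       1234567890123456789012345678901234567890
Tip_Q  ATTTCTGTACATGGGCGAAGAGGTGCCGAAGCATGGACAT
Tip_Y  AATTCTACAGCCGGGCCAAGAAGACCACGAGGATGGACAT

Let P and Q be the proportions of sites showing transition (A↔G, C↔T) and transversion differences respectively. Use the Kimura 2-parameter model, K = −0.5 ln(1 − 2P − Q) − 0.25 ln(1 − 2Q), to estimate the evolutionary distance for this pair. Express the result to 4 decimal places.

Mismatches occur at site 2 (T↔A, transversion), site 7 (G↔A, transition), site 8 (T↔C, transition), site 10 (C↔G, transversion), site 11 (A↔C, transversion), site 12 (T↔C, transition), site 17 (G↔C, transversion), site 22 (G↔A, transition), site 24 (T↔A, transversion), site 25 (G↔C, transversion), site 27 (C↔A, transversion), site 28 (G↔C, transversion), site 29 (A↔G, transition), site 32 (C↔G, transversion).
Of the 14 differences, 5 transitions and 9 transversions over 40 sites: P = 5/40 = 0.125000, Q = 9/40 = 0.225000.
d = −0.5·ln(0.525000) − 0.25·ln(0.550000) = −0.5·(-0.644357) − 0.25·(-0.597837) = 0.4716.

0.4716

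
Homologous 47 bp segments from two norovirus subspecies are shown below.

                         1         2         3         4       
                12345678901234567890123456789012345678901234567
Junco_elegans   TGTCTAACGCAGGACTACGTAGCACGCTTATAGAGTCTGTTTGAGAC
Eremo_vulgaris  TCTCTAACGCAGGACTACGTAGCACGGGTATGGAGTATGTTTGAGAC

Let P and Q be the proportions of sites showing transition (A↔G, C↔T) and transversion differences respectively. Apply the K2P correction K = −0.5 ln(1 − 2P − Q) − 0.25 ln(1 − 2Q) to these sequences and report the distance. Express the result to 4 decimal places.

The sequences differ at positions 2 (G/C, transversion), 27 (C/G, transversion), 28 (T/G, transversion), 32 (A/G, transition), 37 (C/A, transversion).
Of the 5 differences, 1 transition and 4 transversions over 47 sites: P = 1/47 = 0.021277, Q = 4/47 = 0.085106.
d = −0.5·ln(0.872340) − 0.25·ln(0.829788) = −0.5·(-0.136576) − 0.25·(-0.186585) = 0.1149.

0.1149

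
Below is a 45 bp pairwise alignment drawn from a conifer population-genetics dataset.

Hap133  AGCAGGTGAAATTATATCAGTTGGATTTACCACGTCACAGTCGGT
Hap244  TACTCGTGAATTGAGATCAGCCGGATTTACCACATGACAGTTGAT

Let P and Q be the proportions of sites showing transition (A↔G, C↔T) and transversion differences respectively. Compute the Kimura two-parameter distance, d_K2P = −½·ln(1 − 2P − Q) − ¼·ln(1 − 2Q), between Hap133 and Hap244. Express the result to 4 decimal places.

The sequences differ at positions 1 (A/T, transversion), 2 (G/A, transition), 4 (A/T, transversion), 5 (G/C, transversion), 11 (A/T, transversion), 13 (T/G, transversion), 15 (T/G, transversion), 21 (T/C, transition), 22 (T/C, transition), 34 (G/A, transition), 36 (C/G, transversion), 42 (C/T, transition), 44 (G/A, transition).
Of the 13 differences, 6 transitions and 7 transversions over 45 sites: P = 6/45 = 0.133333, Q = 7/45 = 0.155556.
d = −0.5·ln(0.577778) − 0.25·ln(0.688888) = −0.5·(-0.548566) − 0.25·(-0.372677) = 0.3675.

0.3675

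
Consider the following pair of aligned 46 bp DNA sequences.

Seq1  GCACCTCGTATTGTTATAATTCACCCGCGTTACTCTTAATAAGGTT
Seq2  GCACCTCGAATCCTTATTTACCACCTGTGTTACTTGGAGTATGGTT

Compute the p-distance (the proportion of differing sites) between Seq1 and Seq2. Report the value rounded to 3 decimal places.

0.304

Differing sites — 9:T/A; 12:T/C; 13:G/C; 18:A/T; 19:A/T; 20:T/A; 21:T/C; 26:C/T; 28:C/T; 35:C/T; 36:T/G; 37:T/G; 39:A/G; 42:A/T.
There are 14 differences over 46 sites, so p = 14/46 = 0.304.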